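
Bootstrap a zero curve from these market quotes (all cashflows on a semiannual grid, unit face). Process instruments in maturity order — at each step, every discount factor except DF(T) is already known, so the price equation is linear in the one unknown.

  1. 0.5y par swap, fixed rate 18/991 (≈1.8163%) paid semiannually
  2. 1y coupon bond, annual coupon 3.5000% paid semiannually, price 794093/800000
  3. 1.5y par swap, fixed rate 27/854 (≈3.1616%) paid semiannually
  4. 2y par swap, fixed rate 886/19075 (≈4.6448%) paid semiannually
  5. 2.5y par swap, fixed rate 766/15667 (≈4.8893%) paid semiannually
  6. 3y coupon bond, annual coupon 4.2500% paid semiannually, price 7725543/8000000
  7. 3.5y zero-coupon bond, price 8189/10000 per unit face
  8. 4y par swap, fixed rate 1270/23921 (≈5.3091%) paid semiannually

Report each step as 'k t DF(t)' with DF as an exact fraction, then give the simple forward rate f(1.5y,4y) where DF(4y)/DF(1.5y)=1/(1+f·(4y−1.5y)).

step 1 [0.5y] swap r/2=9/991: DF=(1 − 9/991·(0))/(1+9/991) = 991/1000 ≈ 0.991000
step 2 [1y] bond c/2=7/400: DF=(794093/800000 − 7/400·(0.991000))/(1+7/400) = 1917/2000 ≈ 0.958500
step 3 [1.5y] swap r/2=27/1708: DF=(1 − 27/1708·(0.991000+0.958500))/(1+27/1708) = 9541/10000 ≈ 0.954100
step 4 [2y] swap r/2=443/19075: DF=(1 − 443/19075·(0.991000+0.958500+0.954100))/(1+443/19075) = 4557/5000 ≈ 0.911400
step 5 [2.5y] swap r/2=383/15667: DF=(1 − 383/15667·(0.991000+0.958500+0.954100+0.911400))/(1+383/15667) = 8851/10000 ≈ 0.885100
step 6 [3y] bond c/2=17/800: DF=(7725543/8000000 − 17/800·(0.991000+0.958500+0.954100+0.911400+0.885100))/(1+17/800) = 4239/5000 ≈ 0.847800
step 7 [3.5y] zero: DF = P = 8189/10000 ≈ 0.818900
step 8 [4y] swap r/2=635/23921: DF=(1 − 635/23921·(0.991000+0.958500+0.954100+0.911400+0.885100+0.847800+0.818900))/(1+635/23921) = 1619/2000 ≈ 0.809500

1 1/2 991/1000
2 1 1917/2000
3 3/2 9541/10000
4 2 4557/5000
5 5/2 8851/10000
6 3 4239/5000
7 7/2 8189/10000
8 4 1619/2000
f(1.5y,4y) = ((9541/10000)/(1619/2000) − 1)/(5/2) = 2892/40475 ≈ 7.1452%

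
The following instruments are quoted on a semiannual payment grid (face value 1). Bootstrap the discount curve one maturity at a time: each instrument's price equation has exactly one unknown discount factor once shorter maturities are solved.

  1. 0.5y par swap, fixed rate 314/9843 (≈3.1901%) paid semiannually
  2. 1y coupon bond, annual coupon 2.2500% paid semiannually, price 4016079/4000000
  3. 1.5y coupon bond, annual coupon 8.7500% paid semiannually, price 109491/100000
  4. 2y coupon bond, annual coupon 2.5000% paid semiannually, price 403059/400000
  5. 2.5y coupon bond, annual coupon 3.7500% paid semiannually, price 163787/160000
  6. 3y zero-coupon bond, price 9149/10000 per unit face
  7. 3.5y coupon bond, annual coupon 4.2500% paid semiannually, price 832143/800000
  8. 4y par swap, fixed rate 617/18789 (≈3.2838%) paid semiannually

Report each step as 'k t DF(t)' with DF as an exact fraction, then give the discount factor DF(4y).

1 1/2 9843/10000
2 1 9819/10000
3 3/2 4833/5000
4 2 959/1000
5 5/2 2333/2500
6 3 9149/10000
7 7/2 8991/10000
8 4 4383/5000
DF(4y) = 4383/5000 ≈ 0.876600

step 1 [0.5y] swap r/2=157/9843: DF=(1 − 157/9843·(0))/(1+157/9843) = 9843/10000 ≈ 0.984300
step 2 [1y] bond c/2=9/800: DF=(4016079/4000000 − 9/800·(0.984300))/(1+9/800) = 9819/10000 ≈ 0.981900
step 3 [1.5y] bond c/2=7/160: DF=(109491/100000 − 7/160·(0.984300+0.981900))/(1+7/160) = 4833/5000 ≈ 0.966600
step 4 [2y] bond c/2=1/80: DF=(403059/400000 − 1/80·(0.984300+0.981900+0.966600))/(1+1/80) = 959/1000 ≈ 0.959000
step 5 [2.5y] bond c/2=3/160: DF=(163787/160000 − 3/160·(0.984300+0.981900+0.966600+0.959000))/(1+3/160) = 2333/2500 ≈ 0.933200
step 6 [3y] zero: DF = P = 9149/10000 ≈ 0.914900
step 7 [3.5y] bond c/2=17/800: DF=(832143/800000 − 17/800·(0.984300+0.981900+0.966600+0.959000+0.933200+0.914900))/(1+17/800) = 8991/10000 ≈ 0.899100
step 8 [4y] swap r/2=617/37578: DF=(1 − 617/37578·(0.984300+0.981900+0.966600+0.959000+0.933200+0.914900+0.899100))/(1+617/37578) = 4383/5000 ≈ 0.876600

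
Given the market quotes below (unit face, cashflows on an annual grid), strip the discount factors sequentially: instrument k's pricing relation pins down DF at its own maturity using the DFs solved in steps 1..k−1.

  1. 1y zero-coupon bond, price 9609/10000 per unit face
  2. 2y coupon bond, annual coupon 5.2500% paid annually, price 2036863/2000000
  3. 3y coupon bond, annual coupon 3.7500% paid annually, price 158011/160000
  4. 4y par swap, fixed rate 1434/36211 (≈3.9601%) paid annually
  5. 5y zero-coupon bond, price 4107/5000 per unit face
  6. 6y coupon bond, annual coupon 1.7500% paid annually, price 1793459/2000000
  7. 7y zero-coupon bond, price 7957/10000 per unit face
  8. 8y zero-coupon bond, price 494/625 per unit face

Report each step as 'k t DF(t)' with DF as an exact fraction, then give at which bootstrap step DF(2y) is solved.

1 1 9609/10000
2 2 9197/10000
3 3 8839/10000
4 4 4283/5000
5 5 4107/5000
6 6 8049/10000
7 7 7957/10000
8 8 494/625
DF(2y) is solved at step 2

step 1 [1y] zero: DF = P = 9609/10000 ≈ 0.960900
step 2 [2y] bond c/1=21/400: DF=(2036863/2000000 − 21/400·(0.960900))/(1+21/400) = 9197/10000 ≈ 0.919700
step 3 [3y] bond c/1=3/80: DF=(158011/160000 − 3/80·(0.960900+0.919700))/(1+3/80) = 8839/10000 ≈ 0.883900
step 4 [4y] swap r/1=1434/36211: DF=(1 − 1434/36211·(0.960900+0.919700+0.883900))/(1+1434/36211) = 4283/5000 ≈ 0.856600
step 5 [5y] zero: DF = P = 4107/5000 ≈ 0.821400
step 6 [6y] bond c/1=7/400: DF=(1793459/2000000 − 7/400·(0.960900+0.919700+0.883900+0.856600+0.821400))/(1+7/400) = 8049/10000 ≈ 0.804900
step 7 [7y] zero: DF = P = 7957/10000 ≈ 0.795700
step 8 [8y] zero: DF = P = 494/625 ≈ 0.790400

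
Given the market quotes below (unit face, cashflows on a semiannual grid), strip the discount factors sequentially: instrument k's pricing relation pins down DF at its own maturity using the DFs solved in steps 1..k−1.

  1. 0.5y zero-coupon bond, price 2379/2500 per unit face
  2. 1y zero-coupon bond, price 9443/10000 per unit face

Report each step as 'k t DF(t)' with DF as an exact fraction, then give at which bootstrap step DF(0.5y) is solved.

step 1 [0.5y] zero: DF = P = 2379/2500 ≈ 0.951600
step 2 [1y] zero: DF = P = 9443/10000 ≈ 0.944300

1 1/2 2379/2500
2 1 9443/10000
DF(0.5y) is solved at step 1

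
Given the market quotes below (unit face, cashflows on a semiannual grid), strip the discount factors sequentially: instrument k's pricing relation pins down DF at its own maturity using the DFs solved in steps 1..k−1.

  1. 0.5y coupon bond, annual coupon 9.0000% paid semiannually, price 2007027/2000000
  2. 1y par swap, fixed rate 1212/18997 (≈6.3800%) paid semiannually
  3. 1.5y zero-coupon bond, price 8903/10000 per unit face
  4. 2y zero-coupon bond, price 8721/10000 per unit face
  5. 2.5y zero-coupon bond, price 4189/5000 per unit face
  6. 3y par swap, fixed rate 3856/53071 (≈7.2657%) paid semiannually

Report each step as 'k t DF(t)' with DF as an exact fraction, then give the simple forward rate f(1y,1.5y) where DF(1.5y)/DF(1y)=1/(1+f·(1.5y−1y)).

1 1/2 9603/10000
2 1 4697/5000
3 3/2 8903/10000
4 2 8721/10000
5 5/2 4189/5000
6 3 1009/1250
f(1y,1.5y) = ((4697/5000)/(8903/10000) − 1)/(1/2) = 982/8903 ≈ 11.0300%

step 1 [0.5y] bond c/2=9/200: DF=(2007027/2000000 − 9/200·(0))/(1+9/200) = 9603/10000 ≈ 0.960300
step 2 [1y] swap r/2=606/18997: DF=(1 − 606/18997·(0.960300))/(1+606/18997) = 4697/5000 ≈ 0.939400
step 3 [1.5y] zero: DF = P = 8903/10000 ≈ 0.890300
step 4 [2y] zero: DF = P = 8721/10000 ≈ 0.872100
step 5 [2.5y] zero: DF = P = 4189/5000 ≈ 0.837800
step 6 [3y] swap r/2=1928/53071: DF=(1 − 1928/53071·(0.960300+0.939400+0.890300+0.872100+0.837800))/(1+1928/53071) = 1009/1250 ≈ 0.807200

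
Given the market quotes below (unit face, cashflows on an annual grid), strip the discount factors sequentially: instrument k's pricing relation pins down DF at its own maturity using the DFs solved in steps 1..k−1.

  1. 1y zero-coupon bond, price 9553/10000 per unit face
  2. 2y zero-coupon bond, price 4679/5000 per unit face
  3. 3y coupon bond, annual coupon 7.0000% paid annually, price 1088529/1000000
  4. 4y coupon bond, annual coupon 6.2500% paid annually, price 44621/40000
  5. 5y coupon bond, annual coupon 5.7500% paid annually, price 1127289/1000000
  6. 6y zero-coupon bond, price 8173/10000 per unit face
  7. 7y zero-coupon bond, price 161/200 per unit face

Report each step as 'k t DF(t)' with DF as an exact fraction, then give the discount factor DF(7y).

step 1 [1y] zero: DF = P = 9553/10000 ≈ 0.955300
step 2 [2y] zero: DF = P = 4679/5000 ≈ 0.935800
step 3 [3y] bond c/1=7/100: DF=(1088529/1000000 − 7/100·(0.955300+0.935800))/(1+7/100) = 1117/1250 ≈ 0.893600
step 4 [4y] bond c/1=1/16: DF=(44621/40000 − 1/16·(0.955300+0.935800+0.893600))/(1+1/16) = 8861/10000 ≈ 0.886100
step 5 [5y] bond c/1=23/400: DF=(1127289/1000000 − 23/400·(0.955300+0.935800+0.893600+0.886100))/(1+23/400) = 1083/1250 ≈ 0.866400
step 6 [6y] zero: DF = P = 8173/10000 ≈ 0.817300
step 7 [7y] zero: DF = P = 161/200 ≈ 0.805000

1 1 9553/10000
2 2 4679/5000
3 3 1117/1250
4 4 8861/10000
5 5 1083/1250
6 6 8173/10000
7 7 161/200
DF(7y) = 161/200 ≈ 0.805000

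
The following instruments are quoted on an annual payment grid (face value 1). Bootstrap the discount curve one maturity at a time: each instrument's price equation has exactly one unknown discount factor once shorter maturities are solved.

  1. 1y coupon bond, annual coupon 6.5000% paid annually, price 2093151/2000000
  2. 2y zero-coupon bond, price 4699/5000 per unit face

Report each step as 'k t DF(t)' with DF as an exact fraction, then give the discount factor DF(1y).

1 1 9827/10000
2 2 4699/5000
DF(1y) = 9827/10000 ≈ 0.982700

step 1 [1y] bond c/1=13/200: DF=(2093151/2000000 − 13/200·(0))/(1+13/200) = 9827/10000 ≈ 0.982700
step 2 [2y] zero: DF = P = 4699/5000 ≈ 0.939800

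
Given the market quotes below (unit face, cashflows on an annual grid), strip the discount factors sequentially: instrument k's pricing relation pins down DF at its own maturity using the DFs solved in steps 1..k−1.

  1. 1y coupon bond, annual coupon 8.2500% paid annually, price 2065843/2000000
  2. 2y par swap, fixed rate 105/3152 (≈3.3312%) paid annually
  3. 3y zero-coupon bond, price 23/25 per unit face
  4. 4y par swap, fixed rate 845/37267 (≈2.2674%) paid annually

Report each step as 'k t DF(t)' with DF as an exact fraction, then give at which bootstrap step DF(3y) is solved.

1 1 4771/5000
2 2 937/1000
3 3 23/25
4 4 1831/2000
DF(3y) is solved at step 3

step 1 [1y] bond c/1=33/400: DF=(2065843/2000000 − 33/400·(0))/(1+33/400) = 4771/5000 ≈ 0.954200
step 2 [2y] swap r/1=105/3152: DF=(1 − 105/3152·(0.954200))/(1+105/3152) = 937/1000 ≈ 0.937000
step 3 [3y] zero: DF = P = 23/25 ≈ 0.920000
step 4 [4y] swap r/1=845/37267: DF=(1 − 845/37267·(0.954200+0.937000+0.920000))/(1+845/37267) = 1831/2000 ≈ 0.915500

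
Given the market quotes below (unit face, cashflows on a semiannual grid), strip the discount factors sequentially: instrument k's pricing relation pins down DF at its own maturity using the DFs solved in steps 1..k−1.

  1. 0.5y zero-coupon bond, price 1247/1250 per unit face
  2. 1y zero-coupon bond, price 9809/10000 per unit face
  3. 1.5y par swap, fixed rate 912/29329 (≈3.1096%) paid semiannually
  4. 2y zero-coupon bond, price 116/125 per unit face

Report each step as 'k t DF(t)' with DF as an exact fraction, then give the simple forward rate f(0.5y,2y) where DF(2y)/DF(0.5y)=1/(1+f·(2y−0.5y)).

step 1 [0.5y] zero: DF = P = 1247/1250 ≈ 0.997600
step 2 [1y] zero: DF = P = 9809/10000 ≈ 0.980900
step 3 [1.5y] swap r/2=456/29329: DF=(1 − 456/29329·(0.997600+0.980900))/(1+456/29329) = 1193/1250 ≈ 0.954400
step 4 [2y] zero: DF = P = 116/125 ≈ 0.928000

1 1/2 1247/1250
2 1 9809/10000
3 3/2 1193/1250
4 2 116/125
f(0.5y,2y) = ((1247/1250)/(116/125) − 1)/(3/2) = 1/20 ≈ 5.0000%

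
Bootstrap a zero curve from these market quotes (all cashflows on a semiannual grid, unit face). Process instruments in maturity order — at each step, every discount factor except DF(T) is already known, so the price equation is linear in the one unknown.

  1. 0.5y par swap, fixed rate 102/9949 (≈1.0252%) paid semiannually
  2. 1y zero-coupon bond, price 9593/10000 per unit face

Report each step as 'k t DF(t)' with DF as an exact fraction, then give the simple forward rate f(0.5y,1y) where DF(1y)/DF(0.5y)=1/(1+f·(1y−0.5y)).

step 1 [0.5y] swap r/2=51/9949: DF=(1 − 51/9949·(0))/(1+51/9949) = 9949/10000 ≈ 0.994900
step 2 [1y] zero: DF = P = 9593/10000 ≈ 0.959300

1 1/2 9949/10000
2 1 9593/10000
f(0.5y,1y) = ((9949/10000)/(9593/10000) − 1)/(1/2) = 712/9593 ≈ 7.4221%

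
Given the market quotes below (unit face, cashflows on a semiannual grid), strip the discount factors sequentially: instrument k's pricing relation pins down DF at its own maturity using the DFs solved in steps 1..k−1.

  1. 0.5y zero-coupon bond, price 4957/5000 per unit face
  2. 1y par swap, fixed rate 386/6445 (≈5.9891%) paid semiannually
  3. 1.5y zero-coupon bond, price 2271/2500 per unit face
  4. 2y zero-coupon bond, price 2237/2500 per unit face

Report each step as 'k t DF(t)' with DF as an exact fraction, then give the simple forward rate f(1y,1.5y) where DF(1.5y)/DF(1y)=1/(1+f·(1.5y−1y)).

1 1/2 4957/5000
2 1 9421/10000
3 3/2 2271/2500
4 2 2237/2500
f(1y,1.5y) = ((9421/10000)/(2271/2500) − 1)/(1/2) = 337/4542 ≈ 7.4196%

step 1 [0.5y] zero: DF = P = 4957/5000 ≈ 0.991400
step 2 [1y] swap r/2=193/6445: DF=(1 − 193/6445·(0.991400))/(1+193/6445) = 9421/10000 ≈ 0.942100
step 3 [1.5y] zero: DF = P = 2271/2500 ≈ 0.908400
step 4 [2y] zero: DF = P = 2237/2500 ≈ 0.894800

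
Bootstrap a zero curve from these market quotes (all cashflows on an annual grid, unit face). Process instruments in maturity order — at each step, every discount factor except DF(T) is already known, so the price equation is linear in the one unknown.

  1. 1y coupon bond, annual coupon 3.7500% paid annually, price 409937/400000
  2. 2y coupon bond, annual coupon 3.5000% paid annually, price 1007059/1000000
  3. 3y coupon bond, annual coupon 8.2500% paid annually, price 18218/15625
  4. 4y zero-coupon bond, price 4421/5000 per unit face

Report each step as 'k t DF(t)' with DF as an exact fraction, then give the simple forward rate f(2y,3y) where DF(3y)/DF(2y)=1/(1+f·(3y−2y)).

1 1 4939/5000
2 2 2349/2500
3 3 4651/5000
4 4 4421/5000
f(2y,3y) = ((2349/2500)/(4651/5000) − 1)/(1) = 47/4651 ≈ 1.0105%

step 1 [1y] bond c/1=3/80: DF=(409937/400000 − 3/80·(0))/(1+3/80) = 4939/5000 ≈ 0.987800
step 2 [2y] bond c/1=7/200: DF=(1007059/1000000 − 7/200·(0.987800))/(1+7/200) = 2349/2500 ≈ 0.939600
step 3 [3y] bond c/1=33/400: DF=(18218/15625 − 33/400·(0.987800+0.939600))/(1+33/400) = 4651/5000 ≈ 0.930200
step 4 [4y] zero: DF = P = 4421/5000 ≈ 0.884200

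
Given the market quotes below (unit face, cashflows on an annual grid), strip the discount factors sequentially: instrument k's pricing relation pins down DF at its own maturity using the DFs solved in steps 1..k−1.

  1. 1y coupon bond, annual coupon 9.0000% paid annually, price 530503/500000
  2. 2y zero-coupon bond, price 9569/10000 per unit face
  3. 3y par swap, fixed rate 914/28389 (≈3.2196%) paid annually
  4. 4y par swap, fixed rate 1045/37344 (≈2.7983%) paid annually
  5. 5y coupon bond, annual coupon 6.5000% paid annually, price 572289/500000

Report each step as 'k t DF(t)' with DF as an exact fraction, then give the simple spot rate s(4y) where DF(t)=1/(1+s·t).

step 1 [1y] bond c/1=9/100: DF=(530503/500000 − 9/100·(0))/(1+9/100) = 4867/5000 ≈ 0.973400
step 2 [2y] zero: DF = P = 9569/10000 ≈ 0.956900
step 3 [3y] swap r/1=914/28389: DF=(1 − 914/28389·(0.973400+0.956900))/(1+914/28389) = 4543/5000 ≈ 0.908600
step 4 [4y] swap r/1=1045/37344: DF=(1 − 1045/37344·(0.973400+0.956900+0.908600))/(1+1045/37344) = 1791/2000 ≈ 0.895500
step 5 [5y] bond c/1=13/200: DF=(572289/500000 − 13/200·(0.973400+0.956900+0.908600+0.895500))/(1+13/200) = 2117/2500 ≈ 0.846800

1 1 4867/5000
2 2 9569/10000
3 3 4543/5000
4 4 1791/2000
5 5 2117/2500
s(4y) = (1/(1791/2000) − 1)/(4) = 209/7164 ≈ 2.9174%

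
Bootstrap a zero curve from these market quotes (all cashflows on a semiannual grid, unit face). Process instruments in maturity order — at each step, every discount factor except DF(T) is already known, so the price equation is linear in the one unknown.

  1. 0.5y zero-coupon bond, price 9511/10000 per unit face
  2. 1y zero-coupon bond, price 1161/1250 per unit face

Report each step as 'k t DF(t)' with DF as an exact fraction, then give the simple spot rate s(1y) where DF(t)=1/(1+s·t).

1 1/2 9511/10000
2 1 1161/1250
s(1y) = (1/(1161/1250) − 1)/(1) = 89/1161 ≈ 7.6658%

step 1 [0.5y] zero: DF = P = 9511/10000 ≈ 0.951100
step 2 [1y] zero: DF = P = 1161/1250 ≈ 0.928800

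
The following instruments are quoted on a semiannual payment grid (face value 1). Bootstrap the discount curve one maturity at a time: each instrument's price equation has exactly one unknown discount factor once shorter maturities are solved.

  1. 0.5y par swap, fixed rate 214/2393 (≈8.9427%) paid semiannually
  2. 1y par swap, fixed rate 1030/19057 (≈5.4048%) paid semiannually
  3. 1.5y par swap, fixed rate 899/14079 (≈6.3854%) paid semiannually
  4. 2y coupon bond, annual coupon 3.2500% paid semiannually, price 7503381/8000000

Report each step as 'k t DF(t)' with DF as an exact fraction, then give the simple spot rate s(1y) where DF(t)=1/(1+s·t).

step 1 [0.5y] swap r/2=107/2393: DF=(1 − 107/2393·(0))/(1+107/2393) = 2393/2500 ≈ 0.957200
step 2 [1y] swap r/2=515/19057: DF=(1 − 515/19057·(0.957200))/(1+515/19057) = 1897/2000 ≈ 0.948500
step 3 [1.5y] swap r/2=899/28158: DF=(1 − 899/28158·(0.957200+0.948500))/(1+899/28158) = 9101/10000 ≈ 0.910100
step 4 [2y] bond c/2=13/800: DF=(7503381/8000000 − 13/800·(0.957200+0.948500+0.910100))/(1+13/800) = 8779/10000 ≈ 0.877900

1 1/2 2393/2500
2 1 1897/2000
3 3/2 9101/10000
4 2 8779/10000
s(1y) = (1/(1897/2000) − 1)/(1) = 103/1897 ≈ 5.4296%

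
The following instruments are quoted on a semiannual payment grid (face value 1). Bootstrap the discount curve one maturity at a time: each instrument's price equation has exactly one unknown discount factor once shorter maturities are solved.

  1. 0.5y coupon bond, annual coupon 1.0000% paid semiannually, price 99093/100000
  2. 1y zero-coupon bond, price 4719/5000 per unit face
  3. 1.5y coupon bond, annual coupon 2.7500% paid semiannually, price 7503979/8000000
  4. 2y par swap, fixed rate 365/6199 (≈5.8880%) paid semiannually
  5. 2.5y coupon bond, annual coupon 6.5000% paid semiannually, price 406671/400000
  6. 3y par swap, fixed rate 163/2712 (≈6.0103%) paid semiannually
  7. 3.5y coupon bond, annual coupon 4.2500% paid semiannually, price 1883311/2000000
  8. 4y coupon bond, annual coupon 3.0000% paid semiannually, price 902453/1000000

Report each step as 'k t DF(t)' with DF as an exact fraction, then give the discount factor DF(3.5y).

1 1/2 493/500
2 1 4719/5000
3 3/2 8991/10000
4 2 1781/2000
5 5/2 2169/2500
6 3 837/1000
7 7/2 2023/2500
8 4 797/1000
DF(3.5y) = 2023/2500 ≈ 0.809200

step 1 [0.5y] bond c/2=1/200: DF=(99093/100000 − 1/200·(0))/(1+1/200) = 493/500 ≈ 0.986000
step 2 [1y] zero: DF = P = 4719/5000 ≈ 0.943800
step 3 [1.5y] bond c/2=11/800: DF=(7503979/8000000 − 11/800·(0.986000+0.943800))/(1+11/800) = 8991/10000 ≈ 0.899100
step 4 [2y] swap r/2=365/12398: DF=(1 − 365/12398·(0.986000+0.943800+0.899100))/(1+365/12398) = 1781/2000 ≈ 0.890500
step 5 [2.5y] bond c/2=13/400: DF=(406671/400000 − 13/400·(0.986000+0.943800+0.899100+0.890500))/(1+13/400) = 2169/2500 ≈ 0.867600
step 6 [3y] swap r/2=163/5424: DF=(1 − 163/5424·(0.986000+0.943800+0.899100+0.890500+0.867600))/(1+163/5424) = 837/1000 ≈ 0.837000
step 7 [3.5y] bond c/2=17/800: DF=(1883311/2000000 − 17/800·(0.986000+0.943800+0.899100+0.890500+0.867600+0.837000))/(1+17/800) = 2023/2500 ≈ 0.809200
step 8 [4y] bond c/2=3/200: DF=(902453/1000000 − 3/200·(0.986000+0.943800+0.899100+0.890500+0.867600+0.837000+0.809200))/(1+3/200) = 797/1000 ≈ 0.797000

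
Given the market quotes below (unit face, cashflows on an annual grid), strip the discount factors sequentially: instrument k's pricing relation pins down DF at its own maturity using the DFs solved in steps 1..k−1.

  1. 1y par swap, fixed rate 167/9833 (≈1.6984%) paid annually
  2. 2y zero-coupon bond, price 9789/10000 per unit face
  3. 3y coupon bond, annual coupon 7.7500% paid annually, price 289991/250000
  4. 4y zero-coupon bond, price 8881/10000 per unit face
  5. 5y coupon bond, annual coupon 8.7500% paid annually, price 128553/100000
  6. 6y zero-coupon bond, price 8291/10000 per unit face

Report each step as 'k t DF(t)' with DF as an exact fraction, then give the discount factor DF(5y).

1 1 9833/10000
2 2 9789/10000
3 3 4677/5000
4 4 8881/10000
5 5 351/400
6 6 8291/10000
DF(5y) = 351/400 ≈ 0.877500

step 1 [1y] swap r/1=167/9833: DF=(1 − 167/9833·(0))/(1+167/9833) = 9833/10000 ≈ 0.983300
step 2 [2y] zero: DF = P = 9789/10000 ≈ 0.978900
step 3 [3y] bond c/1=31/400: DF=(289991/250000 − 31/400·(0.983300+0.978900))/(1+31/400) = 4677/5000 ≈ 0.935400
step 4 [4y] zero: DF = P = 8881/10000 ≈ 0.888100
step 5 [5y] bond c/1=7/80: DF=(128553/100000 − 7/80·(0.983300+0.978900+0.935400+0.888100))/(1+7/80) = 351/400 ≈ 0.877500
step 6 [6y] zero: DF = P = 8291/10000 ≈ 0.829100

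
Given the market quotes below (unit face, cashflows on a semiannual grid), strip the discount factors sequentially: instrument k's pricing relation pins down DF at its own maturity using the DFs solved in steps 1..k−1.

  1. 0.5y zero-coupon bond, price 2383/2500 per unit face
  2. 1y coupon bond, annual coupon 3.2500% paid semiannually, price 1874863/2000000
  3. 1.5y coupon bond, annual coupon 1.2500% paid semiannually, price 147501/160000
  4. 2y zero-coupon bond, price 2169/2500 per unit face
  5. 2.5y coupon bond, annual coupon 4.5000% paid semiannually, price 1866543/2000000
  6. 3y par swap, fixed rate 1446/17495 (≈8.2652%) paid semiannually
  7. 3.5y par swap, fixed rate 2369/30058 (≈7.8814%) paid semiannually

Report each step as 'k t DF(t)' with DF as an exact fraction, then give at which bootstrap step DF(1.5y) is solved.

1 1/2 2383/2500
2 1 567/625
3 3/2 4523/5000
4 2 2169/2500
5 5/2 1041/1250
6 3 7831/10000
7 7/2 7631/10000
DF(1.5y) is solved at step 3

step 1 [0.5y] zero: DF = P = 2383/2500 ≈ 0.953200
step 2 [1y] bond c/2=13/800: DF=(1874863/2000000 − 13/800·(0.953200))/(1+13/800) = 567/625 ≈ 0.907200
step 3 [1.5y] bond c/2=1/160: DF=(147501/160000 − 1/160·(0.953200+0.907200))/(1+1/160) = 4523/5000 ≈ 0.904600
step 4 [2y] zero: DF = P = 2169/2500 ≈ 0.867600
step 5 [2.5y] bond c/2=9/400: DF=(1866543/2000000 − 9/400·(0.953200+0.907200+0.904600+0.867600))/(1+9/400) = 1041/1250 ≈ 0.832800
step 6 [3y] swap r/2=723/17495: DF=(1 − 723/17495·(0.953200+0.907200+0.904600+0.867600+0.832800))/(1+723/17495) = 7831/10000 ≈ 0.783100
step 7 [3.5y] swap r/2=2369/60116: DF=(1 − 2369/60116·(0.953200+0.907200+0.904600+0.867600+0.832800+0.783100))/(1+2369/60116) = 7631/10000 ≈ 0.763100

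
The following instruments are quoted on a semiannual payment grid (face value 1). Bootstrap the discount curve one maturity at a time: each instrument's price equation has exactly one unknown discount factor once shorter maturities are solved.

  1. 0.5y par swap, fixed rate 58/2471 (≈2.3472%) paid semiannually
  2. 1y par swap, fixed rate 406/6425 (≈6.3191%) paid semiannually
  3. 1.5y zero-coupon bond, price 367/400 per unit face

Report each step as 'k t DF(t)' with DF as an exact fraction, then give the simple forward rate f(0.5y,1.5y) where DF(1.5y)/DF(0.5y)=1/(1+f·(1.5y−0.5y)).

step 1 [0.5y] swap r/2=29/2471: DF=(1 − 29/2471·(0))/(1+29/2471) = 2471/2500 ≈ 0.988400
step 2 [1y] swap r/2=203/6425: DF=(1 − 203/6425·(0.988400))/(1+203/6425) = 9391/10000 ≈ 0.939100
step 3 [1.5y] zero: DF = P = 367/400 ≈ 0.917500

1 1/2 2471/2500
2 1 9391/10000
3 3/2 367/400
f(0.5y,1.5y) = ((2471/2500)/(367/400) − 1)/(1) = 709/9175 ≈ 7.7275%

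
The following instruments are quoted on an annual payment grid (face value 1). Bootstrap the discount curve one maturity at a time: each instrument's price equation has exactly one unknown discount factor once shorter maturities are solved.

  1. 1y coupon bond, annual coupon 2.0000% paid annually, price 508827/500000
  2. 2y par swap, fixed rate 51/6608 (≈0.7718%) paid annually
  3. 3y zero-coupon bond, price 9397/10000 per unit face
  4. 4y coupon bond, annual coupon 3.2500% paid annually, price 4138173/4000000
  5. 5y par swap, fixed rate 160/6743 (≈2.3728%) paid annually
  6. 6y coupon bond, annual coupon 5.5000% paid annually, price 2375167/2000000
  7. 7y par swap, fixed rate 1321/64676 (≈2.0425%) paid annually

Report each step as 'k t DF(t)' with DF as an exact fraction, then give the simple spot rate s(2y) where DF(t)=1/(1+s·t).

1 1 9977/10000
2 2 9847/10000
3 3 9397/10000
4 4 91/100
5 5 111/125
6 6 2199/2500
7 7 8679/10000
s(2y) = (1/(9847/10000) − 1)/(2) = 153/19694 ≈ 0.7769%

step 1 [1y] bond c/1=1/50: DF=(508827/500000 − 1/50·(0))/(1+1/50) = 9977/10000 ≈ 0.997700
step 2 [2y] swap r/1=51/6608: DF=(1 − 51/6608·(0.997700))/(1+51/6608) = 9847/10000 ≈ 0.984700
step 3 [3y] zero: DF = P = 9397/10000 ≈ 0.939700
step 4 [4y] bond c/1=13/400: DF=(4138173/4000000 − 13/400·(0.997700+0.984700+0.939700))/(1+13/400) = 91/100 ≈ 0.910000
step 5 [5y] swap r/1=160/6743: DF=(1 − 160/6743·(0.997700+0.984700+0.939700+0.910000))/(1+160/6743) = 111/125 ≈ 0.888000
step 6 [6y] bond c/1=11/200: DF=(2375167/2000000 − 11/200·(0.997700+0.984700+0.939700+0.910000+0.888000))/(1+11/200) = 2199/2500 ≈ 0.879600
step 7 [7y] swap r/1=1321/64676: DF=(1 − 1321/64676·(0.997700+0.984700+0.939700+0.910000+0.888000+0.879600))/(1+1321/64676) = 8679/10000 ≈ 0.867900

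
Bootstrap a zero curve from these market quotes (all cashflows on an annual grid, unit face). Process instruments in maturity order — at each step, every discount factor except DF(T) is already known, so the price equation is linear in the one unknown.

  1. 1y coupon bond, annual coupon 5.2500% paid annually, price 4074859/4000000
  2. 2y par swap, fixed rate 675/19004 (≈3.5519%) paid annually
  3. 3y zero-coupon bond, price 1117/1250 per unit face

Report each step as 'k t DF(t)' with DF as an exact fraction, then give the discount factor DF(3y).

step 1 [1y] bond c/1=21/400: DF=(4074859/4000000 − 21/400·(0))/(1+21/400) = 9679/10000 ≈ 0.967900
step 2 [2y] swap r/1=675/19004: DF=(1 − 675/19004·(0.967900))/(1+675/19004) = 373/400 ≈ 0.932500
step 3 [3y] zero: DF = P = 1117/1250 ≈ 0.893600

1 1 9679/10000
2 2 373/400
3 3 1117/1250
DF(3y) = 1117/1250 ≈ 0.893600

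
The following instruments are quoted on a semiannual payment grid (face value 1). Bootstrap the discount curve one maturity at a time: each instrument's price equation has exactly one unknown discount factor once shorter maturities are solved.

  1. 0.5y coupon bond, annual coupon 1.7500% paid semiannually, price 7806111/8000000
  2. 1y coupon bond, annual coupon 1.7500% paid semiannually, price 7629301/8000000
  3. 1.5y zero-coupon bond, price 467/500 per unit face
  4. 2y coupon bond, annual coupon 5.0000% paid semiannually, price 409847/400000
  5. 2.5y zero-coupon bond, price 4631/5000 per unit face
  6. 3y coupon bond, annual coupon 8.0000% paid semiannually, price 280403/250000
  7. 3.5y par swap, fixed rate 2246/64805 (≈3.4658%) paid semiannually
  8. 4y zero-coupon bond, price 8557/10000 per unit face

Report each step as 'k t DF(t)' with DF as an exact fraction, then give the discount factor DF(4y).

step 1 [0.5y] bond c/2=7/800: DF=(7806111/8000000 − 7/800·(0))/(1+7/800) = 9673/10000 ≈ 0.967300
step 2 [1y] bond c/2=7/800: DF=(7629301/8000000 − 7/800·(0.967300))/(1+7/800) = 937/1000 ≈ 0.937000
step 3 [1.5y] zero: DF = P = 467/500 ≈ 0.934000
step 4 [2y] bond c/2=1/40: DF=(409847/400000 − 1/40·(0.967300+0.937000+0.934000))/(1+1/40) = 1163/1250 ≈ 0.930400
step 5 [2.5y] zero: DF = P = 4631/5000 ≈ 0.926200
step 6 [3y] bond c/2=1/25: DF=(280403/250000 − 1/25·(0.967300+0.937000+0.934000+0.930400+0.926200))/(1+1/25) = 8979/10000 ≈ 0.897900
step 7 [3.5y] swap r/2=1123/64805: DF=(1 − 1123/64805·(0.967300+0.937000+0.934000+0.930400+0.926200+0.897900))/(1+1123/64805) = 8877/10000 ≈ 0.887700
step 8 [4y] zero: DF = P = 8557/10000 ≈ 0.855700

1 1/2 9673/10000
2 1 937/1000
3 3/2 467/500
4 2 1163/1250
5 5/2 4631/5000
6 3 8979/10000
7 7/2 8877/10000
8 4 8557/10000
DF(4y) = 8557/10000 ≈ 0.855700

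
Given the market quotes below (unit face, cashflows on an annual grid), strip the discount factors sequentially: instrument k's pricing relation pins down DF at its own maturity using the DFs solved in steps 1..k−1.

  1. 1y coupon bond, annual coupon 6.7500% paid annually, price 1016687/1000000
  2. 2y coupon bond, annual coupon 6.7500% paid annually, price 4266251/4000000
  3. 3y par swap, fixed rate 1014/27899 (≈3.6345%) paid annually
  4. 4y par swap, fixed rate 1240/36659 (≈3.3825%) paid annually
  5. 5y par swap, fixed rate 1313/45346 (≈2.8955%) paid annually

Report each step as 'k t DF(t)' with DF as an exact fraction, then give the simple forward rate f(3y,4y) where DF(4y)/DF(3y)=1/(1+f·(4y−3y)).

step 1 [1y] bond c/1=27/400: DF=(1016687/1000000 − 27/400·(0))/(1+27/400) = 2381/2500 ≈ 0.952400
step 2 [2y] bond c/1=27/400: DF=(4266251/4000000 − 27/400·(0.952400))/(1+27/400) = 9389/10000 ≈ 0.938900
step 3 [3y] swap r/1=1014/27899: DF=(1 − 1014/27899·(0.952400+0.938900))/(1+1014/27899) = 4493/5000 ≈ 0.898600
step 4 [4y] swap r/1=1240/36659: DF=(1 − 1240/36659·(0.952400+0.938900+0.898600))/(1+1240/36659) = 219/250 ≈ 0.876000
step 5 [5y] swap r/1=1313/45346: DF=(1 − 1313/45346·(0.952400+0.938900+0.898600+0.876000))/(1+1313/45346) = 8687/10000 ≈ 0.868700

1 1 2381/2500
2 2 9389/10000
3 3 4493/5000
4 4 219/250
5 5 8687/10000
f(3y,4y) = ((4493/5000)/(219/250) − 1)/(1) = 113/4380 ≈ 2.5799%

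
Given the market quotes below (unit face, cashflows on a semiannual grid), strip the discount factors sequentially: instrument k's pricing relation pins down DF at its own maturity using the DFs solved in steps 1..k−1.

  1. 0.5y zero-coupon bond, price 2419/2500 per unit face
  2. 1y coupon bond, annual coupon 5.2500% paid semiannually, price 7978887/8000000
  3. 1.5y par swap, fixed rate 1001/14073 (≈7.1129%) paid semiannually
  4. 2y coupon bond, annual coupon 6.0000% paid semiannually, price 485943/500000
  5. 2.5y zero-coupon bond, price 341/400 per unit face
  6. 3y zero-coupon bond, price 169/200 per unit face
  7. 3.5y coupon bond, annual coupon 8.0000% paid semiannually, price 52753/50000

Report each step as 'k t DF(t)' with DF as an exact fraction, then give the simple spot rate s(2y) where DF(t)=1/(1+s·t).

step 1 [0.5y] zero: DF = P = 2419/2500 ≈ 0.967600
step 2 [1y] bond c/2=21/800: DF=(7978887/8000000 − 21/800·(0.967600))/(1+21/800) = 9471/10000 ≈ 0.947100
step 3 [1.5y] swap r/2=1001/28146: DF=(1 − 1001/28146·(0.967600+0.947100))/(1+1001/28146) = 8999/10000 ≈ 0.899900
step 4 [2y] bond c/2=3/100: DF=(485943/500000 − 3/100·(0.967600+0.947100+0.899900))/(1+3/100) = 1077/1250 ≈ 0.861600
step 5 [2.5y] zero: DF = P = 341/400 ≈ 0.852500
step 6 [3y] zero: DF = P = 169/200 ≈ 0.845000
step 7 [3.5y] bond c/2=1/25: DF=(52753/50000 − 1/25·(0.967600+0.947100+0.899900+0.861600+0.852500+0.845000))/(1+1/25) = 4039/5000 ≈ 0.807800

1 1/2 2419/2500
2 1 9471/10000
3 3/2 8999/10000
4 2 1077/1250
5 5/2 341/400
6 3 169/200
7 7/2 4039/5000
s(2y) = (1/(1077/1250) − 1)/(2) = 173/2154 ≈ 8.0316%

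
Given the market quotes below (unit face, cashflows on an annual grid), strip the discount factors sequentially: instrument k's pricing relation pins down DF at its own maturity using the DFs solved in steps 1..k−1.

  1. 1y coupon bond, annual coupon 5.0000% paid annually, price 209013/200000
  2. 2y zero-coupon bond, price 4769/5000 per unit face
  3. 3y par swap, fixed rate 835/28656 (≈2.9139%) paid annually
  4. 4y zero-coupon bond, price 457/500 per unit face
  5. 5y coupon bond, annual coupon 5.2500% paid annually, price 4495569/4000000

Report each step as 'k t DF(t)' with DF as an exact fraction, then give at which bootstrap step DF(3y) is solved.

1 1 9953/10000
2 2 4769/5000
3 3 1833/2000
4 4 457/500
5 5 8793/10000
DF(3y) is solved at step 3

step 1 [1y] bond c/1=1/20: DF=(209013/200000 − 1/20·(0))/(1+1/20) = 9953/10000 ≈ 0.995300
step 2 [2y] zero: DF = P = 4769/5000 ≈ 0.953800
step 3 [3y] swap r/1=835/28656: DF=(1 − 835/28656·(0.995300+0.953800))/(1+835/28656) = 1833/2000 ≈ 0.916500
step 4 [4y] zero: DF = P = 457/500 ≈ 0.914000
step 5 [5y] bond c/1=21/400: DF=(4495569/4000000 − 21/400·(0.995300+0.953800+0.916500+0.914000))/(1+21/400) = 8793/10000 ≈ 0.879300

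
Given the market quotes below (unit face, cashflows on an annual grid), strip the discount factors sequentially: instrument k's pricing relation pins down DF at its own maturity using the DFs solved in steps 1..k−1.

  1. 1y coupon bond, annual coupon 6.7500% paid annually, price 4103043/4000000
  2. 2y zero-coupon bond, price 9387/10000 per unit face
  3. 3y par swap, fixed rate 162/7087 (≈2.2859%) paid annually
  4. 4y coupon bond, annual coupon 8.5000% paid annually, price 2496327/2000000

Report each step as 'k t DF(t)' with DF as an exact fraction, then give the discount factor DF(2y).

step 1 [1y] bond c/1=27/400: DF=(4103043/4000000 − 27/400·(0))/(1+27/400) = 9609/10000 ≈ 0.960900
step 2 [2y] zero: DF = P = 9387/10000 ≈ 0.938700
step 3 [3y] swap r/1=162/7087: DF=(1 − 162/7087·(0.960900+0.938700))/(1+162/7087) = 1169/1250 ≈ 0.935200
step 4 [4y] bond c/1=17/200: DF=(2496327/2000000 − 17/200·(0.960900+0.938700+0.935200))/(1+17/200) = 9283/10000 ≈ 0.928300

1 1 9609/10000
2 2 9387/10000
3 3 1169/1250
4 4 9283/10000
DF(2y) = 9387/10000 ≈ 0.938700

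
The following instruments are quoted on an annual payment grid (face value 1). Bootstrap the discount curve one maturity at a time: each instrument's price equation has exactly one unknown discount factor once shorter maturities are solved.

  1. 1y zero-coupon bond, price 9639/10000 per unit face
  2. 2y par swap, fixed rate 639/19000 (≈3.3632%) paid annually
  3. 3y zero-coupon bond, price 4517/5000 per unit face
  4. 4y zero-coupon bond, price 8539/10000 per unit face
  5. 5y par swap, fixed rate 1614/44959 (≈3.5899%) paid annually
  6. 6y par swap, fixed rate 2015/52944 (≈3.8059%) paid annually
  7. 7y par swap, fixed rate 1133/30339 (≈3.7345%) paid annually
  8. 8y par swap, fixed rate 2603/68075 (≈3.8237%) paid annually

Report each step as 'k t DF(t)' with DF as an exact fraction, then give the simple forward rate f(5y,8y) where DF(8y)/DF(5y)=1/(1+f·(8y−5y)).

step 1 [1y] zero: DF = P = 9639/10000 ≈ 0.963900
step 2 [2y] swap r/1=639/19000: DF=(1 − 639/19000·(0.963900))/(1+639/19000) = 9361/10000 ≈ 0.936100
step 3 [3y] zero: DF = P = 4517/5000 ≈ 0.903400
step 4 [4y] zero: DF = P = 8539/10000 ≈ 0.853900
step 5 [5y] swap r/1=1614/44959: DF=(1 − 1614/44959·(0.963900+0.936100+0.903400+0.853900))/(1+1614/44959) = 4193/5000 ≈ 0.838600
step 6 [6y] swap r/1=2015/52944: DF=(1 − 2015/52944·(0.963900+0.936100+0.903400+0.853900+0.838600))/(1+2015/52944) = 1597/2000 ≈ 0.798500
step 7 [7y] swap r/1=1133/30339: DF=(1 − 1133/30339·(0.963900+0.936100+0.903400+0.853900+0.838600+0.798500))/(1+1133/30339) = 3867/5000 ≈ 0.773400
step 8 [8y] swap r/1=2603/68075: DF=(1 − 2603/68075·(0.963900+0.936100+0.903400+0.853900+0.838600+0.798500+0.773400))/(1+2603/68075) = 7397/10000 ≈ 0.739700

1 1 9639/10000
2 2 9361/10000
3 3 4517/5000
4 4 8539/10000
5 5 4193/5000
6 6 1597/2000
7 7 3867/5000
8 8 7397/10000
f(5y,8y) = ((4193/5000)/(7397/10000) − 1)/(3) = 989/22191 ≈ 4.4568%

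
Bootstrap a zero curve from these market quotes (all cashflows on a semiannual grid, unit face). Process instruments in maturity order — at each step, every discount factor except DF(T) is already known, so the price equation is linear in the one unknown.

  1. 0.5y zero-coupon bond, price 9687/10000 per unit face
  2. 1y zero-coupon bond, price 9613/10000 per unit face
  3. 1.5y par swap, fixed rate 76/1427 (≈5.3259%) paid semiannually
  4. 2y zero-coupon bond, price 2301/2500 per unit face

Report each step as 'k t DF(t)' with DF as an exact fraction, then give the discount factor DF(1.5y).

step 1 [0.5y] zero: DF = P = 9687/10000 ≈ 0.968700
step 2 [1y] zero: DF = P = 9613/10000 ≈ 0.961300
step 3 [1.5y] swap r/2=38/1427: DF=(1 − 38/1427·(0.968700+0.961300))/(1+38/1427) = 231/250 ≈ 0.924000
step 4 [2y] zero: DF = P = 2301/2500 ≈ 0.920400

1 1/2 9687/10000
2 1 9613/10000
3 3/2 231/250
4 2 2301/2500
DF(1.5y) = 231/250 ≈ 0.924000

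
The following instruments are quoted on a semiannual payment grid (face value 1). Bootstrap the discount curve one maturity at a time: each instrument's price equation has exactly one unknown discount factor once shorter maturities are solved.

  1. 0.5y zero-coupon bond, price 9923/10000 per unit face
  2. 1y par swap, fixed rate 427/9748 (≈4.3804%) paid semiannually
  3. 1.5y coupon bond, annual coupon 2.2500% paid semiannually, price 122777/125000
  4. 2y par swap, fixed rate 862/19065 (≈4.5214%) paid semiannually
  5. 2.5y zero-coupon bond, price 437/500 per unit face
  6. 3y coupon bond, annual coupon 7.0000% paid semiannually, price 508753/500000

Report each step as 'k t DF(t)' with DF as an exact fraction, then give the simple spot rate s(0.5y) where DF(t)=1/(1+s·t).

step 1 [0.5y] zero: DF = P = 9923/10000 ≈ 0.992300
step 2 [1y] swap r/2=427/19496: DF=(1 − 427/19496·(0.992300))/(1+427/19496) = 9573/10000 ≈ 0.957300
step 3 [1.5y] bond c/2=9/800: DF=(122777/125000 − 9/800·(0.992300+0.957300))/(1+9/800) = 1187/1250 ≈ 0.949600
step 4 [2y] swap r/2=431/19065: DF=(1 − 431/19065·(0.992300+0.957300+0.949600))/(1+431/19065) = 4569/5000 ≈ 0.913800
step 5 [2.5y] zero: DF = P = 437/500 ≈ 0.874000
step 6 [3y] bond c/2=7/200: DF=(508753/500000 − 7/200·(0.992300+0.957300+0.949600+0.913800+0.874000))/(1+7/200) = 4123/5000 ≈ 0.824600

1 1/2 9923/10000
2 1 9573/10000
3 3/2 1187/1250
4 2 4569/5000
5 5/2 437/500
6 3 4123/5000
s(0.5y) = (1/(9923/10000) − 1)/(1/2) = 154/9923 ≈ 1.5520%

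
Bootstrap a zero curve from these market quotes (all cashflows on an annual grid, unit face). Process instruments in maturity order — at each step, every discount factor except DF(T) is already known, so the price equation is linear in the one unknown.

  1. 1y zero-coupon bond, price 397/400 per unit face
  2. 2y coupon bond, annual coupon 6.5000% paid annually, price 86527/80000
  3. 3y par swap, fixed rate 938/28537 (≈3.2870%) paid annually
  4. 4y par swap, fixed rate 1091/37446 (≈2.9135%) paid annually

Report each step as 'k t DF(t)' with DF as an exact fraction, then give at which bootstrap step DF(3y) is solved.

1 1 397/400
2 2 191/200
3 3 4531/5000
4 4 8909/10000
DF(3y) is solved at step 3

step 1 [1y] zero: DF = P = 397/400 ≈ 0.992500
step 2 [2y] bond c/1=13/200: DF=(86527/80000 − 13/200·(0.992500))/(1+13/200) = 191/200 ≈ 0.955000
step 3 [3y] swap r/1=938/28537: DF=(1 − 938/28537·(0.992500+0.955000))/(1+938/28537) = 4531/5000 ≈ 0.906200
step 4 [4y] swap r/1=1091/37446: DF=(1 − 1091/37446·(0.992500+0.955000+0.906200))/(1+1091/37446) = 8909/10000 ≈ 0.890900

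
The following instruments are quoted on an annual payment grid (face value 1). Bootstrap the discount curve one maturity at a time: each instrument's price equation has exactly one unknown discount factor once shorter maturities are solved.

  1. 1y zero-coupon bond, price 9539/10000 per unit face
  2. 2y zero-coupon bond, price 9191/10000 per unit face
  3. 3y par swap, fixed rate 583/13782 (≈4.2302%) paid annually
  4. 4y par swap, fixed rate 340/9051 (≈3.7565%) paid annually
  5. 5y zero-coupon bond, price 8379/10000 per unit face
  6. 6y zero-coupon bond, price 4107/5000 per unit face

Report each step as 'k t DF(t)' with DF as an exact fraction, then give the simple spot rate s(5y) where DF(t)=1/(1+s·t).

1 1 9539/10000
2 2 9191/10000
3 3 4417/5000
4 4 108/125
5 5 8379/10000
6 6 4107/5000
s(5y) = (1/(8379/10000) − 1)/(5) = 1621/41895 ≈ 3.8692%

step 1 [1y] zero: DF = P = 9539/10000 ≈ 0.953900
step 2 [2y] zero: DF = P = 9191/10000 ≈ 0.919100
step 3 [3y] swap r/1=583/13782: DF=(1 − 583/13782·(0.953900+0.919100))/(1+583/13782) = 4417/5000 ≈ 0.883400
step 4 [4y] swap r/1=340/9051: DF=(1 − 340/9051·(0.953900+0.919100+0.883400))/(1+340/9051) = 108/125 ≈ 0.864000
step 5 [5y] zero: DF = P = 8379/10000 ≈ 0.837900
step 6 [6y] zero: DF = P = 4107/5000 ≈ 0.821400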